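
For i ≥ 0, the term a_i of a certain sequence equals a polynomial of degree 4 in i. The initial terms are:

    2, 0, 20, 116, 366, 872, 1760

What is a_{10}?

1st diffs: -2, 20, 96, 250, 506, 888.
2nd diffs: 22, 76, 154, 256, 382.
3rd diffs: 54, 78, 102, 126.
4th diffs: 24, 24, 24 (constant).
So a_i = i^4 + 3i^3 - 5i^2 - i + 2.
Evaluating at i = 10 gives a_{10} = 12492.

12492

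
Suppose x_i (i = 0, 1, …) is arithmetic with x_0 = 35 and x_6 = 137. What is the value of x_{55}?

Common difference d = (137 - 35) / (6 - 0) = 17.
x_i = 35 + (i - 0)·17.
x_{55} = 35 + 55·17 = 970.

970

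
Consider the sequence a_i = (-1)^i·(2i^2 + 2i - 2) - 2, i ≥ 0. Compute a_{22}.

(-1)^22 = 1; 2i^2 + 2i - 2 at i=22 is 1010; so a_{22} = 1008.

1008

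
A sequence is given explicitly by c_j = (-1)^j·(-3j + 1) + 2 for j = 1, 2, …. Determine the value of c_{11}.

34

(-1)^11 = -1; -3j + 1 at j=11 is -32; so c_{11} = 34.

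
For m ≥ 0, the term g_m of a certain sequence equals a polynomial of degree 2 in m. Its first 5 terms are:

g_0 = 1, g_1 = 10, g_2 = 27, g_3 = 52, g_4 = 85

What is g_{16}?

1st diffs: 9, 17, 25, 33.
2nd diffs: 8, 8, 8 (constant).
Newton forward-difference form: g_m = 1 + 9·C(m,1) + 8·C(m,2).
At m = 16: m = 16, so g_{16} = 1 + 144 + 960 = 1105.

1105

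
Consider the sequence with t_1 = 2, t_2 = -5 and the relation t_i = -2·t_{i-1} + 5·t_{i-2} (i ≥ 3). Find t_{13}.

4576430

Step forward from the initial values:
t_3 = 20; t_4 = -65; t_5 = 230; …; t_{10} = -111485; t_{11} = 384620; t_{12} = -1326665; t_{13} = 4576430.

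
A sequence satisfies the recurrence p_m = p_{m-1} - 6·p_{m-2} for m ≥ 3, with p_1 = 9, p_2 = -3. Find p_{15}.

2204223

Applying the relation repeatedly:
p_3 = -57;  p_4 = -39;  p_5 = 303;  …;  p_{12} = -170103;  p_{13} = -236721;  p_{14} = 783897;  p_{15} = 2204223.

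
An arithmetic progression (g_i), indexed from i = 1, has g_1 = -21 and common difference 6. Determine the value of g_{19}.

g_i = -21 + (i - 1)·6.
g_{19} = -21 + 18·6 = 87.

87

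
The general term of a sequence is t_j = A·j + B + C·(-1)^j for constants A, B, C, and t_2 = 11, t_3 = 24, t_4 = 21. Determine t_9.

54

The three given values yield: 2A + B + C = 11; 3A + B - C = 24; 4A + B + C = 21.
Subtracting the first from the second: A - 2C = 13.
Subtracting the second from the third: A + 2C = -3.
Solving: C = -4, A = 5, then B = 5.
Therefore t_9 = 45 + 5 + (-4)·(-1) = 54.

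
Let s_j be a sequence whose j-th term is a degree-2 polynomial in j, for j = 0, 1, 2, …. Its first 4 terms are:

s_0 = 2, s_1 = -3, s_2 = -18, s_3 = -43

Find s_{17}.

-1443

1st diffs: -5, -15, -25.
2nd diffs: -10, -10 (constant).
Newton forward-difference form: s_j = 2 + (-5)·C(j,1) + (-10)·C(j,2).
At j = 17: j = 17, so s_{17} = 2 - 85 - 1360 = -1443.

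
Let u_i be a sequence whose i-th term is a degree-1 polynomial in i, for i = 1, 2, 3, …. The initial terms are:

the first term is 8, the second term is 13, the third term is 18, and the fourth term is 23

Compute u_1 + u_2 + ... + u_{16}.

1st diffs: 5, 5, 5 (constant).
So u_i = 5i + 3.
Continuing: …, 28, 33, 38, 43, …, u_{16} = 83.
Summing i = 1..16 (16 terms) gives 728.

728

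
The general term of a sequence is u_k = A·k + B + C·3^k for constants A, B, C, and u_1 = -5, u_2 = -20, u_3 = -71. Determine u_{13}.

Plug in k = 1, 2, 3: A + B + 3C = -5; 2A + B + 9C = -20; 3A + B + 27C = -71.
Subtracting the first from the second: A + 6C = -15.
Subtracting the second from the third: A + 18C = -51.
Solving: C = -3, A = 3, then B = 1.
Hence u_{13} = 3·13 + 1 + (-3)·1594323 = -4782929.

-4782929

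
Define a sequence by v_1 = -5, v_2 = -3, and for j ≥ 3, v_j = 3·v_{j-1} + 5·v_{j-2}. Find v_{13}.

Applying the relation repeatedly:
v_3 = -34; v_4 = -117; v_5 = -521; …; v_{10} = -666153; v_{11} = -2792989; v_{12} = -11709732; v_{13} = -49094141.

-49094141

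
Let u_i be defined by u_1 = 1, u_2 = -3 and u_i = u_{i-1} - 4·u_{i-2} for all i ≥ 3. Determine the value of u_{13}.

Step forward from the initial values:
u_3 = -7  u_4 = 5  u_5 = 33  …  u_{10} = 989  u_{11} = -231  u_{12} = -4187  u_{13} = -3263.

-3263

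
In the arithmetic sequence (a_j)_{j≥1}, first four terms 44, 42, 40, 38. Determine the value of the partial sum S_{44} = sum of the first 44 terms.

44

Common difference d = -2.
a_j = 44 + (j - 1)·(-2).
a_{44} = -42; S = 44·(44 + (-42))/2 = 44.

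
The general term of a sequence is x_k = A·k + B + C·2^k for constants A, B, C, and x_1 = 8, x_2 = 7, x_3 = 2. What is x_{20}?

-2097083

The three given values yield: A + B + 2C = 8; 2A + B + 4C = 7; 3A + B + 8C = 2.
Subtracting the first from the second: A + 2C = -1.
Subtracting the second from the third: A + 4C = -5.
Solving: C = -2, A = 3, then B = 9.
Hence x_{20} = 3·20 + 9 + (-2)·1048576 = -2097083.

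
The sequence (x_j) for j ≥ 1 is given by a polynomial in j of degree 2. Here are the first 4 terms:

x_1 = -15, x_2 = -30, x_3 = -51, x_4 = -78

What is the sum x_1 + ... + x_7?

-630

1st diffs: -15, -21, -27.
2nd diffs: -6, -6 (constant).
Newton forward-difference form: x_j = -15 + (-15)·C(j-1,1) + (-6)·C(j-1,2).
Continuing: -111, -150, -195.
Summing j = 1..7 (7 terms) gives -630.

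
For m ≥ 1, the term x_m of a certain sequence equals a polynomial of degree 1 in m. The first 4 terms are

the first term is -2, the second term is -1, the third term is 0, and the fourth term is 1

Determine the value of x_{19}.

1st diffs: 1, 1, 1 (constant).
So x_m = m - 3.
Evaluating at m = 19 gives x_{19} = 16.

16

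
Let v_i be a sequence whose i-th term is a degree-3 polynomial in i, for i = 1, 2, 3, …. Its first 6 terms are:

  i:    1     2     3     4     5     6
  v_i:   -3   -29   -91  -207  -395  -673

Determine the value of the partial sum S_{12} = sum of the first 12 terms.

-18582

1st diffs: -26, -62, -116, -188, -278.
2nd diffs: -36, -54, -72, -90.
3rd diffs: -18, -18, -18 (constant).
So v_i = -3i^3 - 5i + 5.
Continuing: …, -1059, -1571, -2227, -3045, …, v_{12} = -5239.
Summing i = 1..12 (12 terms) gives -18582.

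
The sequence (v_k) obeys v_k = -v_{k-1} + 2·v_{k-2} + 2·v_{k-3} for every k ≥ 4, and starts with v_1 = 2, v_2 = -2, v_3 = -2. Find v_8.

26

Iterate the recurrence:
v_4 = 2; v_5 = -10; v_6 = 10; v_7 = -26; v_8 = 26.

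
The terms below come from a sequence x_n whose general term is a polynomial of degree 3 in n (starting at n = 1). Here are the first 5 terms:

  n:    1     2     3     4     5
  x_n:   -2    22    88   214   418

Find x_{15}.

10708

1st diffs: 24, 66, 126, 204.
2nd diffs: 42, 60, 78.
3rd diffs: 18, 18 (constant).
Newton forward-difference form: x_n = -2 + 24·C(n-1,1) + 42·C(n-1,2) + 18·C(n-1,3).
At n = 15: n-1 = 14, so x_{15} = -2 + 336 + 3822 + 6552 = 10708.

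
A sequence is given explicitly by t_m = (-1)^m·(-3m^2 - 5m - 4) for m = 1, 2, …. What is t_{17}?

956

(-1)^17 = -1; -3m^2 - 5m - 4 at m=17 is -956; so t_{17} = 956.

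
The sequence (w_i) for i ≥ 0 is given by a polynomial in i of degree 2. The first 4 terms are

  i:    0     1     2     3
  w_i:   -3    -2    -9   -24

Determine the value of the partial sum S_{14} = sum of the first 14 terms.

-2863

1st diffs: 1, -7, -15.
2nd diffs: -8, -8 (constant).
So w_i = -4i^2 + 5i - 3.
Continuing: …, -47, -78, -117, -164, …, w_{13} = -614.
Summing i = 0..13 (14 terms) gives -2863.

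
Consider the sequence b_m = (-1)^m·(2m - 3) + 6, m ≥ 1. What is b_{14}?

31

(-1)^14 = 1; 2m - 3 at m=14 is 25; so b_{14} = 31.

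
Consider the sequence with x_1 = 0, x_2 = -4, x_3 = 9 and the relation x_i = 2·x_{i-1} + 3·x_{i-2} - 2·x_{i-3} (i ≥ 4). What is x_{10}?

x_4 = 6  x_5 = 47  x_6 = 94  x_7 = 317  x_8 = 822  x_9 = 2407  x_{10} = 6646.

6646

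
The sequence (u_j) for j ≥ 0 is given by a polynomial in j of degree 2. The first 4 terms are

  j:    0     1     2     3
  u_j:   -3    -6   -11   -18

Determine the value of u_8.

1st diffs: -3, -5, -7.
2nd diffs: -2, -2 (constant).
Newton forward-difference form: u_j = -3 + (-3)·C(j,1) + (-2)·C(j,2).
At j = 8: j = 8, so u_8 = -3 - 24 - 56 = -83.

-83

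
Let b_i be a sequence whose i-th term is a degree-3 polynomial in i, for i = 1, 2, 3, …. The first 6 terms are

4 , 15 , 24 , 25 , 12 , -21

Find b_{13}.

-1316

1st diffs: 11, 9, 1, -13, -33.
2nd diffs: -2, -8, -14, -20.
3rd diffs: -6, -6, -6 (constant).
Newton forward-difference form: b_i = 4 + 11·C(i-1,1) + (-2)·C(i-1,2) + (-6)·C(i-1,3).
At i = 13: i-1 = 12, so b_{13} = 4 + 132 - 132 - 1320 = -1316.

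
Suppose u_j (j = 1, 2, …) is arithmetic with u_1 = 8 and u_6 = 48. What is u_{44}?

352

Common difference d = (48 - 8) / (6 - 1) = 8.
u_j = 8 + (j - 1)·8.
u_{44} = 8 + 43·8 = 352.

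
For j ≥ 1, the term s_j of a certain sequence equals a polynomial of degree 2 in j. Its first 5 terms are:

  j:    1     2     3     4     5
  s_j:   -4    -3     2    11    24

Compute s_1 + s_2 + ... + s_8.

220

1st diffs: 1, 5, 9, 13.
2nd diffs: 4, 4, 4 (constant).
Newton forward-difference form: s_j = -4 + 1·C(j-1,1) + 4·C(j-1,2).
Continuing: 41, 62, 87.
Summing j = 1..8 (8 terms) gives 220.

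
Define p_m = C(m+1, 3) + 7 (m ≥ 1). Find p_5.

C(6, 3) = 20, so p_5 = 27.

27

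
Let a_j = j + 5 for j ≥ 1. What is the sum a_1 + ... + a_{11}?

Over j = 1..11: Σj = 66.
Total = (1)·66 + (5)·11 = 121.

121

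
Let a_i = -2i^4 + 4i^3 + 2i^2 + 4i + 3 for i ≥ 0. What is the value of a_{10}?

-15757

a_{10} = -2·10^4 + 4·10^3 + 2·10^2 + 4·10 + 3 = -15757.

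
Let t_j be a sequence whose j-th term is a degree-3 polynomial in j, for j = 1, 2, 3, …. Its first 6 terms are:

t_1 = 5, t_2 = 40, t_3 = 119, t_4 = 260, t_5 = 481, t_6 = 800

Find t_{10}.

3416

1st diffs: 35, 79, 141, 221, 319.
2nd diffs: 44, 62, 80, 98.
3rd diffs: 18, 18, 18 (constant).
Newton forward-difference form: t_j = 5 + 35·C(j-1,1) + 44·C(j-1,2) + 18·C(j-1,3).
At j = 10: j-1 = 9, so t_{10} = 5 + 315 + 1584 + 1512 = 3416.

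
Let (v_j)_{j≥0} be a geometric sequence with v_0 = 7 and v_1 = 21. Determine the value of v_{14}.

33480783

Common ratio r = 3.
v_j = 7·3^(j-0).
v_{14} = 7·3^14 = 33480783.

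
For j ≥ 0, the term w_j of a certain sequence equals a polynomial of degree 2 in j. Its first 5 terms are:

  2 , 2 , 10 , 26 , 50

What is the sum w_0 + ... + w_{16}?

1st diffs: 0, 8, 16, 24.
2nd diffs: 8, 8, 8 (constant).
Newton forward-difference form: w_j = 2 + 8·C(j,2).
Continuing: …, 82, 122, 170, 226, …, w_{16} = 962.
Summing j = 0..16 (17 terms) gives 5474.

5474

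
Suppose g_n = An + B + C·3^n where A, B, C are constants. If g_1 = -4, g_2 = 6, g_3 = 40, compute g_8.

13098

Plug in n = 1, 2, 3: A + B + 3C = -4; 2A + B + 9C = 6; 3A + B + 27C = 40.
Subtracting the first from the second: A + 6C = 10.
Subtracting the second from the third: A + 18C = 34.
Solving: C = 2, A = -2, then B = -8.
Therefore g_8 = -16 + (-8) + 2·6561 = 13098.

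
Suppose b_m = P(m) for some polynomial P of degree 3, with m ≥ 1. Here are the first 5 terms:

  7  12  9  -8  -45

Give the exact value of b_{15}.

-2835

1st diffs: 5, -3, -17, -37.
2nd diffs: -8, -14, -20.
3rd diffs: -6, -6 (constant).
So b_m = -m^3 + 2m^2 + 6m.
Evaluating at m = 15 gives b_{15} = -2835.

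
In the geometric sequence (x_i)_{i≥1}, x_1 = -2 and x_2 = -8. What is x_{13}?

Common ratio r = 4.
x_i = (-2)·4^(i-1).
x_{13} = (-2)·4^12 = -33554432.

-33554432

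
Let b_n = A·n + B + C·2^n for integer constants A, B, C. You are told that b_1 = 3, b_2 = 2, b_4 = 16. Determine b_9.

983

Write the equations: A + B + 2C = 3; 2A + B + 4C = 2; 4A + B + 16C = 16.
Subtracting the first from the second: A + 2C = -1.
Subtracting the second from the third: 2A + 12C = 14.
Solving: C = 2, A = -5, then B = 4.
Hence b_9 = -5·9 + 4 + 2·512 = 983.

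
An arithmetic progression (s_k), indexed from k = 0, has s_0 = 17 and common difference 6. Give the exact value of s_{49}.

311

s_k = 17 + (k - 0)·6.
s_{49} = 17 + 49·6 = 311.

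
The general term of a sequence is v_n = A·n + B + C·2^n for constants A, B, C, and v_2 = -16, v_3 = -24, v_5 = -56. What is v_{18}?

-262220

Write the equations: 2A + B + 4C = -16; 3A + B + 8C = -24; 5A + B + 32C = -56.
Subtracting the first from the second: A + 4C = -8.
Subtracting the second from the third: 2A + 24C = -32.
Solving: C = -1, A = -4, then B = -4.
Hence v_{18} = -4·18 + (-4) + (-1)·262144 = -262220.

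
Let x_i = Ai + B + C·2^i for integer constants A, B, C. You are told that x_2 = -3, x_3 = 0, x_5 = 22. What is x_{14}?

16365

Write the equations: 2A + B + 4C = -3; 3A + B + 8C = 0; 5A + B + 32C = 22.
Subtracting the first from the second: A + 4C = 3.
Subtracting the second from the third: 2A + 24C = 22.
Solving: C = 1, A = -1, then B = -5.
Hence x_{14} = -1·14 + (-5) + 1·16384 = 16365.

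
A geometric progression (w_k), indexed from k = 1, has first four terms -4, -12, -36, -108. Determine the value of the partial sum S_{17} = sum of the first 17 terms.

Common ratio r = 3.
w_k = (-4)·3^(k-1).
S = (-4)·(3^17 - 1)/(3 - 1) = (-4)·(129140163 - 1)/(2) = -258280324.

-258280324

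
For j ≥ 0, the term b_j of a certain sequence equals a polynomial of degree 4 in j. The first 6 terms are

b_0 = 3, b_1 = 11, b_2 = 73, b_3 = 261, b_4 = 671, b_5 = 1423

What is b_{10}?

16193

1st diffs: 8, 62, 188, 410, 752.
2nd diffs: 54, 126, 222, 342.
3rd diffs: 72, 96, 120.
4th diffs: 24, 24 (constant).
So b_j = j^4 + 6j^3 + 2j^2 - j + 3.
Evaluating at j = 10 gives b_{10} = 16193.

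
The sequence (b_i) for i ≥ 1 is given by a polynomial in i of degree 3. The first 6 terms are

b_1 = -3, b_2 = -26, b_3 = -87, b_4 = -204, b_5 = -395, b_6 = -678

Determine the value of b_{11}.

1st diffs: -23, -61, -117, -191, -283.
2nd diffs: -38, -56, -74, -92.
3rd diffs: -18, -18, -18 (constant).
Newton forward-difference form: b_i = -3 + (-23)·C(i-1,1) + (-38)·C(i-1,2) + (-18)·C(i-1,3).
At i = 11: i-1 = 10, so b_{11} = -3 - 230 - 1710 - 2160 = -4103.

-4103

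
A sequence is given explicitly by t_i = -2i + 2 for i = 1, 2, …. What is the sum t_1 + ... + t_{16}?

Over i = 1..16: Σi = 136.
Total = (-2)·136 + (2)·16 = -240.

-240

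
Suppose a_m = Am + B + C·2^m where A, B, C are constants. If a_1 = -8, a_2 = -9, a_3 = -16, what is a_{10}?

-3029

Write the equations: A + B + 2C = -8; 2A + B + 4C = -9; 3A + B + 8C = -16.
Subtracting the first from the second: A + 2C = -1.
Subtracting the second from the third: A + 4C = -7.
Solving: C = -3, A = 5, then B = -7.
So a_m = 5·m + (-7) + (-3)·2^m; at m=10 this is -3029.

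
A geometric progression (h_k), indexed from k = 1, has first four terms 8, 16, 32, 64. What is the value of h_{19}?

2097152

Common ratio r = 2.
h_k = 8·2^(k-1).
h_{19} = 8·2^18 = 2097152.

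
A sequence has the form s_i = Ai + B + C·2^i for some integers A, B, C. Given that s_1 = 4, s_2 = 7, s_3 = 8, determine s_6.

At i = 1, 2, 3: A + B + 2C = 4; 2A + B + 4C = 7; 3A + B + 8C = 8.
Subtracting the first from the second: A + 2C = 3.
Subtracting the second from the third: A + 4C = 1.
Solving: C = -1, A = 5, then B = 1.
So s_i = 5·i + 1 + (-1)·2^i; at i=6 this is -33.

-33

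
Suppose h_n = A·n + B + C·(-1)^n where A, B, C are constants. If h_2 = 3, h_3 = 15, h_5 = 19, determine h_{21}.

51

The three given values yield: 2A + B + C = 3; 3A + B - C = 15; 5A + B - C = 19.
Subtracting the first from the second: A - 2C = 12.
Subtracting the second from the third: 2A = 4.
Solving: C = -5, A = 2, then B = 4.
Therefore h_{21} = 42 + 4 + (-5)·(-1) = 51.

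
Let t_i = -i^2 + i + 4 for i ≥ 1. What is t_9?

-68

t_9 = -1·9^2 + 1·9 + 4 = -68.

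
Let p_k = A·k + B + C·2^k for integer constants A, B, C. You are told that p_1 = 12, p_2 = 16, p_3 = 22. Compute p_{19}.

524334

The three given values yield: A + B + 2C = 12; 2A + B + 4C = 16; 3A + B + 8C = 22.
Subtracting the first from the second: A + 2C = 4.
Subtracting the second from the third: A + 4C = 6.
Solving: C = 1, A = 2, then B = 8.
Therefore p_{19} = 38 + 8 + 1·524288 = 524334.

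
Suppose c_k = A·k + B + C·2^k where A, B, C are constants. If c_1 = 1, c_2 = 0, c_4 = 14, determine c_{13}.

Plug in k = 1, 2, 4: A + B + 2C = 1; 2A + B + 4C = 0; 4A + B + 16C = 14.
Subtracting the first from the second: A + 2C = -1.
Subtracting the second from the third: 2A + 12C = 14.
Solving: C = 2, A = -5, then B = 2.
Therefore c_{13} = -65 + 2 + 2·8192 = 16321.

16321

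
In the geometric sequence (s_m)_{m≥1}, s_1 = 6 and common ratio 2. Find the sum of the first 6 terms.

s_m = 6·2^(m-1).
S = 6·(2^6 - 1)/(2 - 1) = 6·(64 - 1)/(1) = 378.

378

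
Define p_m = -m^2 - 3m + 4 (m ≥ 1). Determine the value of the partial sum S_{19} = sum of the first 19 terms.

-2964

Over m = 1..19: Σm = 190, Σm² = 2470.
Total = (-1)·2470 + (-3)·190 + (4)·19 = -2964.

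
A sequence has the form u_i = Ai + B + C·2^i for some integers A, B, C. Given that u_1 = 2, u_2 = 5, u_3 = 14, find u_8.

Plug in i = 1, 2, 3: A + B + 2C = 2; 2A + B + 4C = 5; 3A + B + 8C = 14.
Subtracting the first from the second: A + 2C = 3.
Subtracting the second from the third: A + 4C = 9.
Solving: C = 3, A = -3, then B = -1.
So u_i = -3·i + (-1) + 3·2^i; at i=8 this is 743.

743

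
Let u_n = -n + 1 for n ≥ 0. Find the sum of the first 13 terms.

Over n = 0..12: Σn = 78.
Total = (-1)·78 + (1)·13 = -65.

-65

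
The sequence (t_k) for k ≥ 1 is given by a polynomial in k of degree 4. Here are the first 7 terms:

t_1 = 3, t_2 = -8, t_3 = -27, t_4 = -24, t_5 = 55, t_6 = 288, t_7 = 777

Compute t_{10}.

5160

1st diffs: -11, -19, 3, 79, 233, 489.
2nd diffs: -8, 22, 76, 154, 256.
3rd diffs: 30, 54, 78, 102.
4th diffs: 24, 24, 24 (constant).
Newton forward-difference form: t_k = 3 + (-11)·C(k-1,1) + (-8)·C(k-1,2) + 30·C(k-1,3) + 24·C(k-1,4).
At k = 10: k-1 = 9, so t_{10} = 3 - 99 - 288 + 2520 + 3024 = 5160.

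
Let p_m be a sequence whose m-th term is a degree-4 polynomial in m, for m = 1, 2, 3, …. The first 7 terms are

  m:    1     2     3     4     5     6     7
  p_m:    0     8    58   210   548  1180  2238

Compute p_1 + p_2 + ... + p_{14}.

1st diffs: 8, 50, 152, 338, 632, 1058.
2nd diffs: 42, 102, 186, 294, 426.
3rd diffs: 60, 84, 108, 132.
4th diffs: 24, 24, 24 (constant).
Newton forward-difference form: p_m = 8·C(m-1,1) + 42·C(m-1,2) + 60·C(m-1,3) + 24·C(m-1,4).
Continuing: …, 3878, 6280, 9648, 14210, …, p_{14} = 37700.
Summing m = 1..14 (14 terms) gives 124124.

124124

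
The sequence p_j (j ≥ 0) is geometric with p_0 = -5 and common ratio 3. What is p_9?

p_j = (-5)·3^(j-0).
p_9 = (-5)·3^9 = -98415.

-98415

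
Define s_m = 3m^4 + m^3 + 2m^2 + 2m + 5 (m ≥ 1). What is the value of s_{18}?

321449

s_{18} = 3·18^4 + 1·18^3 + 2·18^2 + 2·18 + 5 = 321449.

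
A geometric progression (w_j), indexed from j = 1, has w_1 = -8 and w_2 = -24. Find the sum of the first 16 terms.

-172186880

Common ratio r = 3.
w_j = (-8)·3^(j-1).
S = (-8)·(3^16 - 1)/(3 - 1) = (-8)·(43046721 - 1)/(2) = -172186880.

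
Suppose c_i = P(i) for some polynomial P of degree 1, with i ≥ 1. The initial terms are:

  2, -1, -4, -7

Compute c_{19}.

-52

1st diffs: -3, -3, -3 (constant).
So c_i = -3i + 5.
Evaluating at i = 19 gives c_{19} = -52.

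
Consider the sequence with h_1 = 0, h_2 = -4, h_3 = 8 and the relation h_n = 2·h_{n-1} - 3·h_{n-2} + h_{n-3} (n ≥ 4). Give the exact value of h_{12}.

Iterate the recurrence:
h_4 = 28  h_5 = 28  h_6 = -20  h_7 = -96  h_8 = -104  h_9 = 60  h_{10} = 336  h_{11} = 388  h_{12} = -172.

-172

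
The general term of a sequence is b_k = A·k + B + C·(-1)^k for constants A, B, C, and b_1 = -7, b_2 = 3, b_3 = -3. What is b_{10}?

19

The three given values yield: A + B - C = -7; 2A + B + C = 3; 3A + B - C = -3.
Subtracting the first from the second: A + 2C = 10.
Subtracting the second from the third: A - 2C = -6.
Solving: C = 4, A = 2, then B = -5.
So b_k = 2·k + (-5) + 4·(-1)^k; at k=10 this is 19.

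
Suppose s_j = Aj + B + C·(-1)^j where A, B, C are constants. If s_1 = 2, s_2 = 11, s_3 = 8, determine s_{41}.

122

The three given values yield: A + B - C = 2; 2A + B + C = 11; 3A + B - C = 8.
Subtracting the first from the second: A + 2C = 9.
Subtracting the second from the third: A - 2C = -3.
Solving: C = 3, A = 3, then B = 2.
So s_j = 3·j + 2 + 3·(-1)^j; at j=41 this is 122.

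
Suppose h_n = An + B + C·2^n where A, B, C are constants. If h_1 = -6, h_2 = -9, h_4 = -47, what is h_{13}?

Write the equations: A + B + 2C = -6; 2A + B + 4C = -9; 4A + B + 16C = -47.
Subtracting the first from the second: A + 2C = -3.
Subtracting the second from the third: 2A + 12C = -38.
Solving: C = -4, A = 5, then B = -3.
So h_n = 5·n + (-3) + (-4)·2^n; at n=13 this is -32706.

-32706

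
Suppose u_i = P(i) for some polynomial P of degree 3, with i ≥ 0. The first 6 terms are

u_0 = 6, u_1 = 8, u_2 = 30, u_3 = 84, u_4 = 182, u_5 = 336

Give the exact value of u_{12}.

3990

1st diffs: 2, 22, 54, 98, 154.
2nd diffs: 20, 32, 44, 56.
3rd diffs: 12, 12, 12 (constant).
Newton forward-difference form: u_i = 6 + 2·C(i,1) + 20·C(i,2) + 12·C(i,3).
At i = 12: i = 12, so u_{12} = 6 + 24 + 1320 + 2640 = 3990.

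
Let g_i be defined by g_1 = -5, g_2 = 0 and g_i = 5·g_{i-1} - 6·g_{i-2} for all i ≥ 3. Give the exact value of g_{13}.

g_3 = 30; g_4 = 150; g_5 = 570; …; g_{10} = 189150; g_{11} = 575130; g_{12} = 1740750; g_{13} = 5252970.
(Characteristic roots are 3 and 2.)

5252970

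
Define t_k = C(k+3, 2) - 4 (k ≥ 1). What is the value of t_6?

32

C(9, 2) = 36, so t_6 = 32.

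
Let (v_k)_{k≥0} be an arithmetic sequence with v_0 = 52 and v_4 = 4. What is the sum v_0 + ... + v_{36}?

-6068

Common difference d = (4 - 52) / (4 - 0) = -12.
v_k = 52 + (k - 0)·(-12).
v_{36} = -380; S = 37·(52 + (-380))/2 = -6068.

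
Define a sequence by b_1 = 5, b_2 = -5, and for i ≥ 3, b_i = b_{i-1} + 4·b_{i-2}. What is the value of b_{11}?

Applying the relation repeatedly:
b_3 = 15; b_4 = -5; b_5 = 55; b_6 = 35; b_7 = 255; b_8 = 395; b_9 = 1415; b_{10} = 2995; b_{11} = 8655.

8655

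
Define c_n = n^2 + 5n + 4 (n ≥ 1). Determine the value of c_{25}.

754

c_{25} = 1·25^2 + 5·25 + 4 = 754.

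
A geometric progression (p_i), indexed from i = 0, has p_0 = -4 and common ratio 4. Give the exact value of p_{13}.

p_i = (-4)·4^(i-0).
p_{13} = (-4)·4^13 = -268435456.

-268435456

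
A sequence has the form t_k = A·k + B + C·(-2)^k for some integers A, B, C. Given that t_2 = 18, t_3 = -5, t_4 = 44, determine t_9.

-1007

At k = 2, 3, 4: 2A + B + 4C = 18; 3A + B - 8C = -5; 4A + B + 16C = 44.
Subtracting the first from the second: A - 12C = -23.
Subtracting the second from the third: A + 24C = 49.
Solving: C = 2, A = 1, then B = 8.
So t_k = 1·k + 8 + 2·(-2)^k; at k=9 this is -1007.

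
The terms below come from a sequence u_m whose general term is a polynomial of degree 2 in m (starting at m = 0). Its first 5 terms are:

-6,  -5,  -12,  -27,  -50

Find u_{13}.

1st diffs: 1, -7, -15, -23.
2nd diffs: -8, -8, -8 (constant).
So u_m = -4m^2 + 5m - 6.
Evaluating at m = 13 gives u_{13} = -617.

-617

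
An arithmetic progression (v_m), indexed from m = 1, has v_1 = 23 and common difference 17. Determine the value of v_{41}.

v_m = 23 + (m - 1)·17.
v_{41} = 23 + 40·17 = 703.

703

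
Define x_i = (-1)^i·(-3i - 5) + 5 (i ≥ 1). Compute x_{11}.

(-1)^11 = -1; -3i - 5 at i=11 is -38; so x_{11} = 43.

43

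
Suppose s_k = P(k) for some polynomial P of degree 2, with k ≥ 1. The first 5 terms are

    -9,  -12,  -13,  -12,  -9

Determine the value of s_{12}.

1st diffs: -3, -1, 1, 3.
2nd diffs: 2, 2, 2 (constant).
Newton forward-difference form: s_k = -9 + (-3)·C(k-1,1) + 2·C(k-1,2).
At k = 12: k-1 = 11, so s_{12} = -9 - 33 + 110 = 68.

68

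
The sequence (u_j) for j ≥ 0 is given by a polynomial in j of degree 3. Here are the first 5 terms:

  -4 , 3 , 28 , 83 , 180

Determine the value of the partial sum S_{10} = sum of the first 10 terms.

1st diffs: 7, 25, 55, 97.
2nd diffs: 18, 30, 42.
3rd diffs: 12, 12 (constant).
Newton forward-difference form: u_j = -4 + 7·C(j,1) + 18·C(j,2) + 12·C(j,3).
Continuing: …, 331, 548, 843, 1228, …, u_9 = 1715.
Summing j = 0..9 (10 terms) gives 4955.

4955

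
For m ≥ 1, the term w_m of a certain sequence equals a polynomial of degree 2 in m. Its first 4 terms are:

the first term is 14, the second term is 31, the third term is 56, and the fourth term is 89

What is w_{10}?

1st diffs: 17, 25, 33.
2nd diffs: 8, 8 (constant).
Newton forward-difference form: w_m = 14 + 17·C(m-1,1) + 8·C(m-1,2).
At m = 10: m-1 = 9, so w_{10} = 14 + 153 + 288 = 455.

455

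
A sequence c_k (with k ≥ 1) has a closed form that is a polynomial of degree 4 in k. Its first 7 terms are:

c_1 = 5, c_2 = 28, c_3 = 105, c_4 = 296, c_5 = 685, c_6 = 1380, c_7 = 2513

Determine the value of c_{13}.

28925

1st diffs: 23, 77, 191, 389, 695, 1133.
2nd diffs: 54, 114, 198, 306, 438.
3rd diffs: 60, 84, 108, 132.
4th diffs: 24, 24, 24 (constant).
Newton forward-difference form: c_k = 5 + 23·C(k-1,1) + 54·C(k-1,2) + 60·C(k-1,3) + 24·C(k-1,4).
At k = 13: k-1 = 12, so c_{13} = 5 + 276 + 3564 + 13200 + 11880 = 28925.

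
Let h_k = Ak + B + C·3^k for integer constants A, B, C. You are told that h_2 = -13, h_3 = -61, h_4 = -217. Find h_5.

-697

At k = 2, 3, 4: 2A + B + 9C = -13; 3A + B + 27C = -61; 4A + B + 81C = -217.
Subtracting the first from the second: A + 18C = -48.
Subtracting the second from the third: A + 54C = -156.
Solving: C = -3, A = 6, then B = 2.
Hence h_5 = 6·5 + 2 + (-3)·243 = -697.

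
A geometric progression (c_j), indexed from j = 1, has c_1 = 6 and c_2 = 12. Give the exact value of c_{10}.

Common ratio r = 2.
c_j = 6·2^(j-1).
c_{10} = 6·2^9 = 3072.

3072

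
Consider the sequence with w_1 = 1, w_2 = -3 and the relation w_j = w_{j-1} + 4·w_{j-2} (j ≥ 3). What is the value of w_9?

Compute successive terms:
w_3 = 1  w_4 = -11  w_5 = -7  w_6 = -51  w_7 = -79  w_8 = -283  w_9 = -599.

-599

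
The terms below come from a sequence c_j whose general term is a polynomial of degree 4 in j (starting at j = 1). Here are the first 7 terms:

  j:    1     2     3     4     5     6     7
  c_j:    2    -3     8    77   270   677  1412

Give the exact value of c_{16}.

1st diffs: -5, 11, 69, 193, 407, 735.
2nd diffs: 16, 58, 124, 214, 328.
3rd diffs: 42, 66, 90, 114.
4th diffs: 24, 24, 24 (constant).
Newton forward-difference form: c_j = 2 + (-5)·C(j-1,1) + 16·C(j-1,2) + 42·C(j-1,3) + 24·C(j-1,4).
At j = 16: j-1 = 15, so c_{16} = 2 - 75 + 1680 + 19110 + 32760 = 53477.

53477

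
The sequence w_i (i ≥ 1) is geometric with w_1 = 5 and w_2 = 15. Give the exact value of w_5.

405

Common ratio r = 3.
w_i = 5·3^(i-1).
w_5 = 5·3^4 = 405.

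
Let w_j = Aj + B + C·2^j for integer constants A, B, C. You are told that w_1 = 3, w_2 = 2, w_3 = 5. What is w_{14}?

Write the equations: A + B + 2C = 3; 2A + B + 4C = 2; 3A + B + 8C = 5.
Subtracting the first from the second: A + 2C = -1.
Subtracting the second from the third: A + 4C = 3.
Solving: C = 2, A = -5, then B = 4.
So w_j = -5·j + 4 + 2·2^j; at j=14 this is 32702.

32702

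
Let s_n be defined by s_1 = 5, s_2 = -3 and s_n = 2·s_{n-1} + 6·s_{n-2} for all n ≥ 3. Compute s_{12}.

s_3 = 24, s_4 = 30, s_5 = 204, s_6 = 588, s_7 = 2400, s_8 = 8328, s_9 = 31056, s_{10} = 112080, s_{11} = 410496, s_{12} = 1493472.

1493472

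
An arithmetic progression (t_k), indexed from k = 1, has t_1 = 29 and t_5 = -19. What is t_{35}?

Common difference d = (-19 - 29) / (5 - 1) = -12.
t_k = 29 + (k - 1)·(-12).
t_{35} = 29 + 34·(-12) = -379.

-379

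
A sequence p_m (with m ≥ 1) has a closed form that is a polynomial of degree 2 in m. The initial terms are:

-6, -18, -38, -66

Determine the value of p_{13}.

-678

1st diffs: -12, -20, -28.
2nd diffs: -8, -8 (constant).
So p_m = -4m^2 - 2.
Evaluating at m = 13 gives p_{13} = -678.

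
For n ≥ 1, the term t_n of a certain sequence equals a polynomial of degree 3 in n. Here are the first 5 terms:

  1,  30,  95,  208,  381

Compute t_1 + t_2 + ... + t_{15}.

35820

1st diffs: 29, 65, 113, 173.
2nd diffs: 36, 48, 60.
3rd diffs: 12, 12 (constant).
So t_n = 2n^3 + 6n^2 - 3n - 4.
Continuing: …, 626, 955, 1380, 1913, …, t_{15} = 8051.
Summing n = 1..15 (15 terms) gives 35820.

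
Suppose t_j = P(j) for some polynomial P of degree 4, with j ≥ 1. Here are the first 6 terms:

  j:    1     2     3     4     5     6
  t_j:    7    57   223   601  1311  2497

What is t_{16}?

1st diffs: 50, 166, 378, 710, 1186.
2nd diffs: 116, 212, 332, 476.
3rd diffs: 96, 120, 144.
4th diffs: 24, 24 (constant).
Newton forward-difference form: t_j = 7 + 50·C(j-1,1) + 116·C(j-1,2) + 96·C(j-1,3) + 24·C(j-1,4).
At j = 16: j-1 = 15, so t_{16} = 7 + 750 + 12180 + 43680 + 32760 = 89377.

89377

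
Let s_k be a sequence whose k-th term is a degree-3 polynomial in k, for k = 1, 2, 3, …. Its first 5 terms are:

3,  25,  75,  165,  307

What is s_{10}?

2217

1st diffs: 22, 50, 90, 142.
2nd diffs: 28, 40, 52.
3rd diffs: 12, 12 (constant).
So s_k = 2k^3 + 2k^2 + 2k - 3.
Evaluating at k = 10 gives s_{10} = 2217.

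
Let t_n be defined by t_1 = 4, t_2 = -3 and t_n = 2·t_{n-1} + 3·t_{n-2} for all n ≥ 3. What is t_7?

186

t_3 = 6  t_4 = 3  t_5 = 24  t_6 = 57  t_7 = 186.
(Characteristic roots are 3 and -1.)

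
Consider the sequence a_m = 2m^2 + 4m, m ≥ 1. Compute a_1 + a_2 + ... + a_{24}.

Over m = 1..24: Σm = 300, Σm² = 4900.
Total = (2)·4900 + (4)·300 = 11000.

11000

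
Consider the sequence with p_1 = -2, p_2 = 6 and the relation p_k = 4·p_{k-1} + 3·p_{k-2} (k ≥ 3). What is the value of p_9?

p_3 = 18, p_4 = 90, p_5 = 414, p_6 = 1926, p_7 = 8946, p_8 = 41562, p_9 = 193086.

193086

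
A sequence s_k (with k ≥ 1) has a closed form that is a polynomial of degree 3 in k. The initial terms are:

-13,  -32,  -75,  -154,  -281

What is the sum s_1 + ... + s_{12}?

-12630

1st diffs: -19, -43, -79, -127.
2nd diffs: -24, -36, -48.
3rd diffs: -12, -12 (constant).
So s_k = -2k^3 - 5k - 6.
Continuing: …, -468, -727, -1070, -1509, …, s_{12} = -3522.
Summing k = 1..12 (12 terms) gives -12630.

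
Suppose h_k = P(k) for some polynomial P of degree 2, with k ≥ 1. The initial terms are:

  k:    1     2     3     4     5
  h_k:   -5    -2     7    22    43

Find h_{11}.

1st diffs: 3, 9, 15, 21.
2nd diffs: 6, 6, 6 (constant).
Newton forward-difference form: h_k = -5 + 3·C(k-1,1) + 6·C(k-1,2).
At k = 11: k-1 = 10, so h_{11} = -5 + 30 + 270 = 295.

295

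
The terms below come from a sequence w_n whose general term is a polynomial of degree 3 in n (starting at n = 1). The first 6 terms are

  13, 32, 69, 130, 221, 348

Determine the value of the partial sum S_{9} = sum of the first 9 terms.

1st diffs: 19, 37, 61, 91, 127.
2nd diffs: 18, 24, 30, 36.
3rd diffs: 6, 6, 6 (constant).
Newton forward-difference form: w_n = 13 + 19·C(n-1,1) + 18·C(n-1,2) + 6·C(n-1,3).
Continuing: 517, 734, 1005.
Summing n = 1..9 (9 terms) gives 3069.

3069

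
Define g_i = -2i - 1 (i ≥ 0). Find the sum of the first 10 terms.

-100

Over i = 0..9: Σi = 45.
Total = (-2)·45 + (-1)·10 = -100.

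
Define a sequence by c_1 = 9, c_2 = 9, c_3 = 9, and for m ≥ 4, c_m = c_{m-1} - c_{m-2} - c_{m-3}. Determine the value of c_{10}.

9

c_4 = -9;  c_5 = -27;  c_6 = -27;  c_7 = 9;  c_8 = 63;  c_9 = 81;  c_{10} = 9.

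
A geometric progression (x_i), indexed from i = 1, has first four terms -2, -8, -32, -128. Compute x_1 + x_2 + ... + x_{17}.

-11453246122

Common ratio r = 4.
x_i = (-2)·4^(i-1).
S = (-2)·(4^17 - 1)/(4 - 1) = (-2)·(17179869184 - 1)/(3) = -11453246122.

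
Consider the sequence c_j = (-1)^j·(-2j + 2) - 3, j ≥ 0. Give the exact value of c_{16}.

-33

(-1)^16 = 1; -2j + 2 at j=16 is -30; so c_{16} = -33.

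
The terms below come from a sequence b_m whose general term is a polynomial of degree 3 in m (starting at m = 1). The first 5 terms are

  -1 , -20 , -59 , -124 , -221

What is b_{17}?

1st diffs: -19, -39, -65, -97.
2nd diffs: -20, -26, -32.
3rd diffs: -6, -6 (constant).
So b_m = -m^3 - 4m^2 + 4.
Evaluating at m = 17 gives b_{17} = -6065.

-6065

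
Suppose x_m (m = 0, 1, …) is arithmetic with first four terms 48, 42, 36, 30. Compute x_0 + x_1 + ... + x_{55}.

-6552

Common difference d = -6.
x_m = 48 + (m - 0)·(-6).
x_{55} = -282; S = 56·(48 + (-282))/2 = -6552.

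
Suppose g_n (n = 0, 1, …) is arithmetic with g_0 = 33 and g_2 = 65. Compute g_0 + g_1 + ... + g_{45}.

Common difference d = (65 - 33) / (2 - 0) = 16.
g_n = 33 + (n - 0)·16.
g_{45} = 753; S = 46·(33 + 753)/2 = 18078.

18078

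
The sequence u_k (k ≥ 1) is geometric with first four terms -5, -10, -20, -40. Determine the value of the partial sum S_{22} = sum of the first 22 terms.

-20971515

Common ratio r = 2.
u_k = (-5)·2^(k-1).
S = (-5)·(2^22 - 1)/(2 - 1) = (-5)·(4194304 - 1)/(1) = -20971515.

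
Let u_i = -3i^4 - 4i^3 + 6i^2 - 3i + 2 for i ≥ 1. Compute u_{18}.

-336364

u_{18} = -3·18^4 - 4·18^3 + 6·18^2 - 3·18 + 2 = -336364.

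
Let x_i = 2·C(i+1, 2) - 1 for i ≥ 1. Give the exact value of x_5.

C(6, 2) = 15, so x_5 = 29.

29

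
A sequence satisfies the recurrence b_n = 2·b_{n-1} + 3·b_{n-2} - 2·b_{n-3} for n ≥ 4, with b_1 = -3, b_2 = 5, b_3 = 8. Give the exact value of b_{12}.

130877

Compute successive terms:
b_4 = 37; b_5 = 88; b_6 = 271; b_7 = 732; b_8 = 2101; b_9 = 5856; b_{10} = 16551; b_{11} = 46468; b_{12} = 130877.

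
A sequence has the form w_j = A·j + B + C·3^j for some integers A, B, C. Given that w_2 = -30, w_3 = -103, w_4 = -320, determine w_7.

-8747

At j = 2, 3, 4: 2A + B + 9C = -30; 3A + B + 27C = -103; 4A + B + 81C = -320.
Subtracting the first from the second: A + 18C = -73.
Subtracting the second from the third: A + 54C = -217.
Solving: C = -4, A = -1, then B = 8.
Hence w_7 = -1·7 + 8 + (-4)·2187 = -8747.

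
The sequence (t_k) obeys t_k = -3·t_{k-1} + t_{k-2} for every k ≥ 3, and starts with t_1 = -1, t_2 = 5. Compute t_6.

Step forward from the initial values:
t_3 = -16  t_4 = 53  t_5 = -175  t_6 = 578.

578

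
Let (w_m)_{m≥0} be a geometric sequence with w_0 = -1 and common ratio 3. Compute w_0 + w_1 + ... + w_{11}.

-265720

w_m = (-1)·3^(m-0).
S = (-1)·(3^12 - 1)/(3 - 1) = (-1)·(531441 - 1)/(2) = -265720.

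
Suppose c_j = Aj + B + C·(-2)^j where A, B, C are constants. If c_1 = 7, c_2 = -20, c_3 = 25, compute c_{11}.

At j = 1, 2, 3: A + B - 2C = 7; 2A + B + 4C = -20; 3A + B - 8C = 25.
Subtracting the first from the second: A + 6C = -27.
Subtracting the second from the third: A - 12C = 45.
Solving: C = -4, A = -3, then B = 2.
Therefore c_{11} = -33 + 2 + (-4)·(-2048) = 8161.

8161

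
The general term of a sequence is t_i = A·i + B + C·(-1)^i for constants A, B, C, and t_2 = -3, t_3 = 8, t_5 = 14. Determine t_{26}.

69

Write the equations: 2A + B + C = -3; 3A + B - C = 8; 5A + B - C = 14.
Subtracting the first from the second: A - 2C = 11.
Subtracting the second from the third: 2A = 6.
Solving: C = -4, A = 3, then B = -5.
Hence t_{26} = 3·26 + (-5) + (-4)·1 = 69.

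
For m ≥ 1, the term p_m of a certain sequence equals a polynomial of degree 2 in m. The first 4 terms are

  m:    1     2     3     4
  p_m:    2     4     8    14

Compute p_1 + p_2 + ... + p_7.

126

1st diffs: 2, 4, 6.
2nd diffs: 2, 2 (constant).
Newton forward-difference form: p_m = 2 + 2·C(m-1,1) + 2·C(m-1,2).
Continuing: 22, 32, 44.
Summing m = 1..7 (7 terms) gives 126.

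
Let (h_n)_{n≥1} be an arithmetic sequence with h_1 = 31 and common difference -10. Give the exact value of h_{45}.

h_n = 31 + (n - 1)·(-10).
h_{45} = 31 + 44·(-10) = -409.

-409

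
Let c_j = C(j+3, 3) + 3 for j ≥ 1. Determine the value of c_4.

C(7, 3) = 35, so c_4 = 38.

38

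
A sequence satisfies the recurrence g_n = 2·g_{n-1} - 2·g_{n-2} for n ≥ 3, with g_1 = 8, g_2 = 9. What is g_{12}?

Applying the relation repeatedly:
g_3 = 2, g_4 = -14, g_5 = -32, g_6 = -36, g_7 = -8, g_8 = 56, g_9 = 128, g_{10} = 144, g_{11} = 32, g_{12} = -224.

-224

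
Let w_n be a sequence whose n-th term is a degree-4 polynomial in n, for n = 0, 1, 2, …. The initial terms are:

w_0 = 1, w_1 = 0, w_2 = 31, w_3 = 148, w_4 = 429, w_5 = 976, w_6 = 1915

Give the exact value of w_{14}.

46579

1st diffs: -1, 31, 117, 281, 547, 939.
2nd diffs: 32, 86, 164, 266, 392.
3rd diffs: 54, 78, 102, 126.
4th diffs: 24, 24, 24 (constant).
So w_n = n^4 + 3n^3 - 5n + 1.
Evaluating at n = 14 gives w_{14} = 46579.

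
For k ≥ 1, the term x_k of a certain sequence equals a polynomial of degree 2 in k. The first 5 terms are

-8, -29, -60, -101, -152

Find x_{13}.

1st diffs: -21, -31, -41, -51.
2nd diffs: -10, -10, -10 (constant).
Newton forward-difference form: x_k = -8 + (-21)·C(k-1,1) + (-10)·C(k-1,2).
At k = 13: k-1 = 12, so x_{13} = -8 - 252 - 660 = -920.

-920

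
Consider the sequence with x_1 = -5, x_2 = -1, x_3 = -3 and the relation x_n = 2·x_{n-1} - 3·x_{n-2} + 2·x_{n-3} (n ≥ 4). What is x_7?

21

x_4 = -13; x_5 = -19; x_6 = -5; x_7 = 21.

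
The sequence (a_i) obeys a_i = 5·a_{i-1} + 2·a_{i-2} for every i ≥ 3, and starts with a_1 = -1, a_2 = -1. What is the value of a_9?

-165751

Iterate the recurrence:
a_3 = -7, a_4 = -37, a_5 = -199, a_6 = -1069, a_7 = -5743, a_8 = -30853, a_9 = -165751.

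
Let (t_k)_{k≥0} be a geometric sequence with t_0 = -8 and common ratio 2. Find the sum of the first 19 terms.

t_k = (-8)·2^(k-0).
S = (-8)·(2^19 - 1)/(2 - 1) = (-8)·(524288 - 1)/(1) = -4194296.

-4194296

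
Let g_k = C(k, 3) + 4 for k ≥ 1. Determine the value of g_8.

C(8, 3) = 56, so g_8 = 60.

60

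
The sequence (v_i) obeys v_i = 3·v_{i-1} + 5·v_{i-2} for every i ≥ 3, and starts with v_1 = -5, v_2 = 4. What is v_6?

-461

Applying the relation repeatedly:
v_3 = -13;  v_4 = -19;  v_5 = -122;  v_6 = -461.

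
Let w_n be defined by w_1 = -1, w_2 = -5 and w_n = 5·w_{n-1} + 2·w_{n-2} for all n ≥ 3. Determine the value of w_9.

Applying the relation repeatedly:
w_3 = -27; w_4 = -145; w_5 = -779; w_6 = -4185; w_7 = -22483; w_8 = -120785; w_9 = -648891.

-648891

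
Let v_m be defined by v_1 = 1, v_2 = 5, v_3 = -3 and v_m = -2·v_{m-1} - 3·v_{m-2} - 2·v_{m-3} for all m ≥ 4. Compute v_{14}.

-99

v_4 = -11; v_5 = 21; v_6 = -3; …; v_{11} = 45; v_{12} = 181; v_{13} = -267; v_{14} = -99.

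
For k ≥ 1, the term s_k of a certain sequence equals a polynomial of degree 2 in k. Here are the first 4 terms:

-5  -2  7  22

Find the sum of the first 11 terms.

1100

1st diffs: 3, 9, 15.
2nd diffs: 6, 6 (constant).
Newton forward-difference form: s_k = -5 + 3·C(k-1,1) + 6·C(k-1,2).
Continuing: …, 43, 70, 103, 142, …, s_{11} = 295.
Summing k = 1..11 (11 terms) gives 1100.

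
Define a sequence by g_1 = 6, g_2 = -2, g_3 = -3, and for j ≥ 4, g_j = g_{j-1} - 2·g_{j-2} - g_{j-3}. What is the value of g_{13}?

78

Compute successive terms:
g_4 = -5, g_5 = 3, g_6 = 16, g_7 = 15, g_8 = -20, g_9 = -66, g_{10} = -41, g_{11} = 111, g_{12} = 259, g_{13} = 78.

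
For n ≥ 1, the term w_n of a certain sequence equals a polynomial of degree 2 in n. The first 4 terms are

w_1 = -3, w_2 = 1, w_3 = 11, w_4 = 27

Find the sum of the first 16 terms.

1st diffs: 4, 10, 16.
2nd diffs: 6, 6 (constant).
Newton forward-difference form: w_n = -3 + 4·C(n-1,1) + 6·C(n-1,2).
Continuing: …, 49, 77, 111, 151, …, w_{16} = 687.
Summing n = 1..16 (16 terms) gives 3792.

3792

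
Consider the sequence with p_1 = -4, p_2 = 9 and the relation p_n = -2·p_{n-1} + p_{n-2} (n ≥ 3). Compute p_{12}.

Step forward from the initial values:
p_3 = -22, p_4 = 53, p_5 = -128, p_6 = 309, p_7 = -746, p_8 = 1801, p_9 = -4348, p_{10} = 10497, p_{11} = -25342, p_{12} = 61181.

61181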